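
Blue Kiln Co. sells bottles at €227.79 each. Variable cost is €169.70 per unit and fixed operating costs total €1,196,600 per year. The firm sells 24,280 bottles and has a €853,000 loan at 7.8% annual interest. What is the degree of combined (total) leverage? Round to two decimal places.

9.58

Total contribution margin = 24,280 × €58.09 = €1,410,425.20.
Subtracting fixed costs: EBIT = €1,410,425.20 − €1,196,600 = €213,825.20. Interest = €66,534.00.
DOL = €1,410,425.20 ÷ €213,825.20 = 6.5962; DFL = €213,825.20 ÷ €147,291.20 = 1.4517.
DCL = DOL × DFL = 6.5962 × 1.4517 = 9.5757.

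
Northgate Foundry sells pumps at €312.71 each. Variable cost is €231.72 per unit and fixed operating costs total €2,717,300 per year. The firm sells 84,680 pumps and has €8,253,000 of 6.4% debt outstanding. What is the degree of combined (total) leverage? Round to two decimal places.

At 84,680 units, contribution = 84,680 × €80.99 = €6,858,233.20.
EBIT = €6,858,233.20 − €2,717,300 = €4,140,933.20. Interest = €528,192.00, so EBIT − I = €3,612,741.20.
Degree of total leverage = total CM / (EBIT − interest) = €6,858,233.20 / €3,612,741.20 = 1.8983.

1.90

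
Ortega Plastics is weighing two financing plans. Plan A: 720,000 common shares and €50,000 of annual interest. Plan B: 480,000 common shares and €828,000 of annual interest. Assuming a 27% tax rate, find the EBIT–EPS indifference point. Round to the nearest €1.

Set EPS_A = EPS_B: (EBIT − €50,000)(1 − 0.27) ÷ 720,000 = (EBIT − €828,000)(1 − 0.27) ÷ 480,000.
The (1 − t) factor cancels: (EBIT − 50,000) × 480,000 = (EBIT − 828,000) × 720,000.
EBIT × (720,000 − 480,000) = 828,000 × 720,000 − 50,000 × 480,000 = 572,160,000,000, so EBIT = 572,160,000,000 ÷ 240,000 = 2,384,000.00.

€2,384,000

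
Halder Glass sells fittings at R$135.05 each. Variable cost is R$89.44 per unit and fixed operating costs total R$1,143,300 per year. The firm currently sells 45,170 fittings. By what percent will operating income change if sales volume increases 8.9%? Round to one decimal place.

At 45,170 units, contribution = 45,170 × R$45.61 = R$2,060,203.70.
Operating income = contribution − fixed costs = R$2,060,203.70 − R$1,143,300 = R$916,903.70.
DOL = contribution ÷ EBIT = R$2,060,203.70 ÷ R$916,903.70 = 2.2469.
So EBIT moves 2.2469 × (+8.9%) = +20.0%.

+20.0%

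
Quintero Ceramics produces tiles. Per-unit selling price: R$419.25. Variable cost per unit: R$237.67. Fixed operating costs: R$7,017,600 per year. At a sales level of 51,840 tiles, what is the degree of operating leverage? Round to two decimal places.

At 51,840 units, contribution = 51,840 × R$181.58 = R$9,413,107.20.
Operating income = contribution − fixed costs = R$9,413,107.20 − R$7,017,600 = R$2,395,507.20.
DOL = contribution ÷ EBIT = R$9,413,107.20 ÷ R$2,395,507.20 = 3.9295.

3.93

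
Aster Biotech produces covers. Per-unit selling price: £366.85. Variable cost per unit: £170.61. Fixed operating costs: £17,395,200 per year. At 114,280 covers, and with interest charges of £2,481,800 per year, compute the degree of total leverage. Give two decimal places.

At 114,280 units, contribution = 114,280 × £196.24 = £22,426,307.20.
Subtracting fixed costs: EBIT = £22,426,307.20 − £17,395,200 = £5,031,107.20. Interest = £2,481,800.00.
DOL = £22,426,307.20 ÷ £5,031,107.20 = 4.4575; DFL = £5,031,107.20 ÷ £2,549,307.20 = 1.9735.
Combined leverage = 4.4575 × 1.9735 = 8.7969.

8.80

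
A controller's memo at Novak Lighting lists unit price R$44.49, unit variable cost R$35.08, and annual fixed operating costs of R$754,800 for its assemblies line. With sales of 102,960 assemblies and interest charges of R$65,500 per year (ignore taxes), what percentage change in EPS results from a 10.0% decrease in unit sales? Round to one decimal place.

-65.2%

At 102,960 units, contribution = 102,960 × R$9.41 = R$968,853.60.
EBIT = R$968,853.60 − R$754,800 = R$214,053.60.
Interest = R$65,500.00, so EBIT − I = R$148,553.60.
Degree of combined leverage = contribution ÷ (EBIT − I) = R$968,853.60 ÷ R$148,553.60 = 6.5219.
EPS therefore changes by 6.5219 × (-10.0%) = -65.2%.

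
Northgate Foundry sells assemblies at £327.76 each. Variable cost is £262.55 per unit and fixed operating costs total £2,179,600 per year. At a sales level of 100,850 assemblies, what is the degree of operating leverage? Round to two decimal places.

Contribution at this volume is 100,850 × £65.21 = £6,576,428.50.
Operating income = contribution − fixed costs = £6,576,428.50 − £2,179,600 = £4,396,828.50.
Degree of operating leverage = £6,576,428.50 / £4,396,828.50 = 1.4957.

1.50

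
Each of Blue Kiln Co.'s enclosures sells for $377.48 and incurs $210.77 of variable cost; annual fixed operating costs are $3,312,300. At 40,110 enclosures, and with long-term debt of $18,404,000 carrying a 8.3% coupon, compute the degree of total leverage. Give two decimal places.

3.62

Contribution at this volume is 40,110 × $166.71 = $6,686,738.10.
Subtracting fixed costs: EBIT = $6,686,738.10 − $3,312,300 = $3,374,438.10. Interest = $1,527,532.00, so EBIT − I = $1,846,906.10.
Degree of total leverage = total CM / (EBIT − interest) = $6,686,738.10 / $1,846,906.10 = 3.6205.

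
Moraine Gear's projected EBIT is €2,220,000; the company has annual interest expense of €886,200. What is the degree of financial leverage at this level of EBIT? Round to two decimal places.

Interest = €886,200.00.
Degree of financial leverage = EBIT / (EBIT − interest) = €2,220,000 / €1,333,800.00 = 1.6644.

1.66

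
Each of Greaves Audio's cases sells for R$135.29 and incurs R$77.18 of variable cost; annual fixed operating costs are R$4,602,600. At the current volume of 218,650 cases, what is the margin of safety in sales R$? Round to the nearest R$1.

R$18,865,520

Each unit contributes R$135.29 − R$77.18 = R$58.11. Break-even units = R$4,602,600 ÷ R$58.11 = 79,204.96; break-even revenue = 79,204.96 × R$135.29 = R$10,715,638.51.
Current sales = 218,650 × R$135.29 = R$29,581,158.50.
Margin of safety = R$29,581,158.50 − R$10,715,638.51 = R$18,865,520.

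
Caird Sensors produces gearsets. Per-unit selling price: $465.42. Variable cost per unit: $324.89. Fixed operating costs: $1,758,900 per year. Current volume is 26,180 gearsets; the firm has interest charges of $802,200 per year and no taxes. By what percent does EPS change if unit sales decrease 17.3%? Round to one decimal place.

Contribution at this volume is 26,180 × $140.53 = $3,679,075.40.
EBIT = $3,679,075.40 − $1,758,900 = $1,920,175.40.
After interest of $802,200.00, pre-tax earnings = $1,117,975.40.
Degree of combined leverage = contribution ÷ (EBIT − I) = $3,679,075.40 ÷ $1,117,975.40 = 3.2908.
EPS therefore changes by 3.2908 × (-17.3%) = -56.9%.

-56.9%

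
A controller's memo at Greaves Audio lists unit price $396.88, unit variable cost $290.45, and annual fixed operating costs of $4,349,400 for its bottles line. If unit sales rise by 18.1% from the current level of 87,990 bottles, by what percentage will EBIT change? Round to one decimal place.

Contribution at this volume is 87,990 × $106.43 = $9,364,775.70.
Operating income = contribution − fixed costs = $9,364,775.70 − $4,349,400 = $5,015,375.70.
So DOL = total CM / EBIT = $9,364,775.70 / $5,015,375.70 = 1.8672.
%ΔEBIT = DOL × %ΔSales = 1.8672 × +18.1% = +33.8%.

+33.8%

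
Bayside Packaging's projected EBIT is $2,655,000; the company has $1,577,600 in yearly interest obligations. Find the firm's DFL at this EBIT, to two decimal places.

2.46

Interest = $1,577,600.00.
DFL = EBIT ÷ (EBIT − I) = $2,655,000 ÷ ($2,655,000 − $1,577,600.00) = $2,655,000 ÷ $1,077,400.00 = 2.4643.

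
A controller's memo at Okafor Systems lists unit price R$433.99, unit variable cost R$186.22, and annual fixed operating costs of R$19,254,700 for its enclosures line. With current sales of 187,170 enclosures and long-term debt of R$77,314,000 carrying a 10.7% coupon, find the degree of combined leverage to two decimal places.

2.46

At 187,170 units, contribution = 187,170 × R$247.77 = R$46,375,110.90.
Operating income = contribution − fixed costs = R$46,375,110.90 − R$19,254,700 = R$27,120,410.90. Interest = R$8,272,598.00.
DOL = R$46,375,110.90 ÷ R$27,120,410.90 = 1.7100; DFL = R$27,120,410.90 ÷ R$18,847,812.90 = 1.4389.
Combined leverage = 1.7100 × 1.4389 = 2.4605.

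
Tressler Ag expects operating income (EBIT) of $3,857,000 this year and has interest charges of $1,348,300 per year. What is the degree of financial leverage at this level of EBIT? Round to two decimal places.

Interest = $1,348,300.00.
DFL = EBIT ÷ (EBIT − I) = $3,857,000 ÷ ($3,857,000 − $1,348,300.00) = $3,857,000 ÷ $2,508,700.00 = 1.5374.

1.54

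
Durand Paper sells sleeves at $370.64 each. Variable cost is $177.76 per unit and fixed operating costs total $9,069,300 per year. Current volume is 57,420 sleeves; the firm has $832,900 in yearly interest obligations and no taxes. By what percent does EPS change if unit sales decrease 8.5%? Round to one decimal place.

Total contribution margin = 57,420 × $192.88 = $11,075,169.60.
Operating income = contribution − fixed costs = $11,075,169.60 − $9,069,300 = $2,005,869.60.
After interest of $832,900.00, pre-tax earnings = $1,172,969.60.
Degree of combined leverage = contribution ÷ (EBIT − I) = $11,075,169.60 ÷ $1,172,969.60 = 9.4420.
%ΔEPS = DCL × %ΔSales = 9.4420 × -8.5% = -80.3%.

-80.3%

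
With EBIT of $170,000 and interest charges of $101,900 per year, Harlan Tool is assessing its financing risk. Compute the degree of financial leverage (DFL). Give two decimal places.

Annual interest charges come to $101,900.00.
DFL = EBIT ÷ (EBIT − I) = $170,000 ÷ ($170,000 − $101,900.00) = $170,000 ÷ $68,100.00 = 2.4963.

2.50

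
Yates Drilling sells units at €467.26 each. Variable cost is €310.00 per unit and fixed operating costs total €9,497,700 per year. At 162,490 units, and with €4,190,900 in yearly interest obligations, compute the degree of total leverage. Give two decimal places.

At 162,490 units, contribution = 162,490 × €157.26 = €25,553,177.40.
EBIT = €25,553,177.40 − €9,497,700 = €16,055,477.40. Interest = €4,190,900.00, so EBIT − I = €11,864,577.40.
Degree of total leverage = total CM / (EBIT − interest) = €25,553,177.40 / €11,864,577.40 = 2.1537.

2.15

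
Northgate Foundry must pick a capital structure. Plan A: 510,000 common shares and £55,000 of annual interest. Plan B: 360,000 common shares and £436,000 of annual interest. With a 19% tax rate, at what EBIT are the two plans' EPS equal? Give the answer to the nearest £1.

Set EPS_A = EPS_B: (EBIT − £55,000)(1 − 0.19) ÷ 510,000 = (EBIT − £436,000)(1 − 0.19) ÷ 360,000.
Cancelling (1 − t) and cross-multiplying: 360,000·(EBIT − 55,000) = 510,000·(EBIT − 436,000).
EBIT × (510,000 − 360,000) = 436,000 × 510,000 − 55,000 × 360,000 = 202,560,000,000, so EBIT = 202,560,000,000 ÷ 150,000 = 1,350,400.00.

£1,350,400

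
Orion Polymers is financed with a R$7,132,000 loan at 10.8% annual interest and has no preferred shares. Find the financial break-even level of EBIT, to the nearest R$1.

Annual interest = 10.8% × R$7,132,000 = R$770,256.00.
With no preferred dividends, EPS = 0 when EBIT exactly covers interest, so the financial break-even EBIT is R$770,256.00.

R$770,256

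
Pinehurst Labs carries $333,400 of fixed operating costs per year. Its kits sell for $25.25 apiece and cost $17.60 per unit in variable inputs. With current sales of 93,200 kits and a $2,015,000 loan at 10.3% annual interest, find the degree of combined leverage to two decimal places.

4.14

Total contribution margin = 93,200 × $7.65 = $712,980.00.
Subtracting fixed costs: EBIT = $712,980.00 − $333,400 = $379,580.00. Interest = $207,545.00, so EBIT − I = $172,035.00.
DCL = contribution ÷ (EBIT − I) = $712,980.00 ÷ $172,035.00 = 4.1444.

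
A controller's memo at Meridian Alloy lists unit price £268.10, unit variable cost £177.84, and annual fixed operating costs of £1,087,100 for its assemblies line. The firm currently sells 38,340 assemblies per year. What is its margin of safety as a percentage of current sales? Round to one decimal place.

68.6%

Contribution margin per unit = £268.10 − £177.84 = £90.26. Break-even units = £1,087,100 ÷ £90.26 = 12,044.09; break-even revenue = 12,044.09 × £268.10 = £3,229,021.83.
Actual sales revenue = 38,340 × £268.10 = £10,278,954.00.
Margin of safety = (£10,278,954.00 − £3,229,021.83) ÷ £10,278,954.00 = 68.6%.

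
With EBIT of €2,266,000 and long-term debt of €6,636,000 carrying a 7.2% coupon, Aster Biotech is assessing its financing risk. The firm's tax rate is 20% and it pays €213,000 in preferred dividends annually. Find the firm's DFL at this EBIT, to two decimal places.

1.49

Interest = €477,792.00.
Preferred dividends grossed up pre-tax: €213,000 / (1 − 0.20) = €266,250.00.
DFL = EBIT ÷ [EBIT − I − D_p/(1−t)] = €2,266,000 ÷ [€2,266,000 − €477,792.00 − €266,250.00] = €2,266,000 ÷ €1,521,958.00 = 1.4889.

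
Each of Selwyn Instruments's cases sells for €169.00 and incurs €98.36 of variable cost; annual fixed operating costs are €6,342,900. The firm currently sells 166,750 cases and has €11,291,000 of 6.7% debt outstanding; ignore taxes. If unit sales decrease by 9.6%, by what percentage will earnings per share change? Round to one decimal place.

Total contribution margin = 166,750 × €70.64 = €11,779,220.00.
Subtracting fixed costs: EBIT = €11,779,220.00 − €6,342,900 = €5,436,320.00.
Interest = €756,497.00, so EBIT − I = €4,679,823.00.
Degree of combined leverage = contribution ÷ (EBIT − I) = €11,779,220.00 ÷ €4,679,823.00 = 2.5170.
EPS therefore changes by 2.5170 × (-9.6%) = -24.2%.

-24.2%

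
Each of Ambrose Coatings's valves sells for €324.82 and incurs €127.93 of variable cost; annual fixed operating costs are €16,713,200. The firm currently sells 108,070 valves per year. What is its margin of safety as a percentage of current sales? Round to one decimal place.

21.5%

Contribution margin per unit = €324.82 − €127.93 = €196.89. Break-even units = €16,713,200 ÷ €196.89 = 84,885.98; break-even revenue = 84,885.98 × €324.82 = €27,572,663.03.
Actual sales revenue = 108,070 × €324.82 = €35,103,297.40.
Margin of safety = (€35,103,297.40 − €27,572,663.03) ÷ €35,103,297.40 = 21.5%.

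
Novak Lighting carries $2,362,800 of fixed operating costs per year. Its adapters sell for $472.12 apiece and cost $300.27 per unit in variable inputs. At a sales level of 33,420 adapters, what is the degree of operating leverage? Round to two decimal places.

1.70

Total contribution margin = 33,420 × $171.85 = $5,743,227.00.
Subtracting fixed costs: EBIT = $5,743,227.00 − $2,362,800 = $3,380,427.00.
DOL = contribution ÷ EBIT = $5,743,227.00 ÷ $3,380,427.00 = 1.6990.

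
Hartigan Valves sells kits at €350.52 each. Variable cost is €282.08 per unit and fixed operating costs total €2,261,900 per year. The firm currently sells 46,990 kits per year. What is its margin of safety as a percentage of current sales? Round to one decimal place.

Contribution margin per unit = €350.52 − €282.08 = €68.44. Break-even units = €2,261,900 ÷ €68.44 = 33,049.39; break-even revenue = 33,049.39 × €350.52 = €11,584,470.89.
Current sales = 46,990 × €350.52 = €16,470,934.80.
Margin of safety = (€16,470,934.80 − €11,584,470.89) ÷ €16,470,934.80 = 29.7%.

29.7%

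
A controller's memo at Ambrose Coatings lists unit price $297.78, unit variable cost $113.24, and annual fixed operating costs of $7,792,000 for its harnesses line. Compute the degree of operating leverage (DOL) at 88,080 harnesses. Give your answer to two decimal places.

1.92

Total contribution margin = 88,080 × $184.54 = $16,254,283.20.
Operating income = contribution − fixed costs = $16,254,283.20 − $7,792,000 = $8,462,283.20.
So DOL = total CM / EBIT = $16,254,283.20 / $8,462,283.20 = 1.9208.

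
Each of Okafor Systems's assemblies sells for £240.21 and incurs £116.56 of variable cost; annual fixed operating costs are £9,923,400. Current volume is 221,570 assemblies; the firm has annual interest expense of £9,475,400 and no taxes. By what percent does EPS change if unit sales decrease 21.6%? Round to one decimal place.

At 221,570 units, contribution = 221,570 × £123.65 = £27,397,130.50.
EBIT = £27,397,130.50 − £9,923,400 = £17,473,730.50.
Interest = £9,475,400.00, so EBIT − I = £7,998,330.50.
Degree of combined leverage = contribution ÷ (EBIT − I) = £27,397,130.50 ÷ £7,998,330.50 = 3.4254.
EPS therefore changes by 3.4254 × (-21.6%) = -74.0%.

-74.0%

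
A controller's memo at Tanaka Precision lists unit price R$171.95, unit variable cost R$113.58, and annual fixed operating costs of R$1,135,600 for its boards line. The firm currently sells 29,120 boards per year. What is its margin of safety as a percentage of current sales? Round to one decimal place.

Each unit contributes R$171.95 − R$113.58 = R$58.37. Break-even units = R$1,135,600 ÷ R$58.37 = 19,455.20; break-even revenue = 19,455.20 × R$171.95 = R$3,345,321.57.
Actual sales revenue = 29,120 × R$171.95 = R$5,007,184.00.
Margin of safety = (R$5,007,184.00 − R$3,345,321.57) ÷ R$5,007,184.00 = 33.2%.

33.2%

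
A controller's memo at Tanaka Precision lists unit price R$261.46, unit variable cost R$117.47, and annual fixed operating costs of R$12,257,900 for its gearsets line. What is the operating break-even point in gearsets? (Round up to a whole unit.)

Each unit contributes R$261.46 − R$117.47 = R$143.99.
Break-even volume = fixed costs ÷ CM per unit = R$12,257,900 ÷ R$143.99 = 85,130.22, so 85,131 gearsets.

85,131 gearsets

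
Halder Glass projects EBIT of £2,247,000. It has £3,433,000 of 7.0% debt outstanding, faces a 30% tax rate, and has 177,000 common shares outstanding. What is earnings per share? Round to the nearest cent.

£7.94

Pre-tax income = £2,247,000 − £240,310.00 = £2,006,690.00.
Net income = £2,006,690.00 × (1 − 0.30) = £1,404,683.00.
Per share: £1,404,683.00 / 177,000 shares = £7.94.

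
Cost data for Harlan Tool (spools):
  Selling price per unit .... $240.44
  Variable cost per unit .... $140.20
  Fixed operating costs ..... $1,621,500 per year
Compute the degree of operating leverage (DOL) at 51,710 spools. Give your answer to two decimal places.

1.46

Contribution at this volume is 51,710 × $100.24 = $5,183,410.40.
Subtracting fixed costs: EBIT = $5,183,410.40 − $1,621,500 = $3,561,910.40.
So DOL = total CM / EBIT = $5,183,410.40 / $3,561,910.40 = 1.4552.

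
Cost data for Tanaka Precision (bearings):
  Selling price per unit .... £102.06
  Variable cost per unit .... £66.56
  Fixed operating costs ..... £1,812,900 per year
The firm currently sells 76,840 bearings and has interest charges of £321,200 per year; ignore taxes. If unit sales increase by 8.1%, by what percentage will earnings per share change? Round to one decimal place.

+37.2%

Total contribution margin = 76,840 × £35.50 = £2,727,820.00.
Operating income = contribution − fixed costs = £2,727,820.00 − £1,812,900 = £914,920.00.
Interest = £321,200.00, so EBIT − I = £593,720.00.
DCL = total CM / (EBIT − I) = £2,727,820.00 / £593,720.00 = 4.5945.
%ΔEPS = DCL × %ΔSales = 4.5945 × +8.1% = +37.2%.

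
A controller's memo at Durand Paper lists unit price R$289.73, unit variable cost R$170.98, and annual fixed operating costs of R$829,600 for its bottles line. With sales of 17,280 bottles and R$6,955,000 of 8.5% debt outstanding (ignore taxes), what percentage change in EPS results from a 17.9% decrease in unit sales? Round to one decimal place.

-58.2%

Total contribution margin = 17,280 × R$118.75 = R$2,052,000.00.
Subtracting fixed costs: EBIT = R$2,052,000.00 − R$829,600 = R$1,222,400.00.
Interest = R$591,175.00, so EBIT − I = R$631,225.00.
DCL = total CM / (EBIT − I) = R$2,052,000.00 / R$631,225.00 = 3.2508.
EPS therefore changes by 3.2508 × (-17.9%) = -58.2%.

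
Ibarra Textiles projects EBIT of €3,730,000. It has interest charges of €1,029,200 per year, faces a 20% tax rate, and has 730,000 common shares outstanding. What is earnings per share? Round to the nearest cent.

Pre-tax income = €3,730,000 − €1,029,200.00 = €2,700,800.00.
After tax at 20%: net income = €2,700,800.00 × 0.80 = €2,160,640.00.
EPS = €2,160,640.00 ÷ 730,000 = €2.96.

€2.96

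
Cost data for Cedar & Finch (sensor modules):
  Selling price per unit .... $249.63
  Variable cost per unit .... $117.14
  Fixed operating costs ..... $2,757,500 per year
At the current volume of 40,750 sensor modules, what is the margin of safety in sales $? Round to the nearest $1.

Contribution margin per unit = $249.63 − $117.14 = $132.49. Break-even units = $2,757,500 ÷ $132.49 = 20,812.89; break-even revenue = 20,812.89 × $249.63 = $5,195,522.11.
Current sales = 40,750 × $249.63 = $10,172,422.50.
Margin of safety = $10,172,422.50 − $5,195,522.11 = $4,976,900.

$4,976,900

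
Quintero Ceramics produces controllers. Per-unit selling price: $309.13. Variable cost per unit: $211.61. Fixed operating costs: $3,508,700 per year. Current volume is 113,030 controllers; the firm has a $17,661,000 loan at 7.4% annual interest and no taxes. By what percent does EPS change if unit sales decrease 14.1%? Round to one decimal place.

At 113,030 units, contribution = 113,030 × $97.52 = $11,022,685.60.
EBIT = $11,022,685.60 − $3,508,700 = $7,513,985.60.
After interest of $1,306,914.00, pre-tax earnings = $6,207,071.60.
DCL = total CM / (EBIT − I) = $11,022,685.60 / $6,207,071.60 = 1.7758.
%ΔEPS = DCL × %ΔSales = 1.7758 × -14.1% = -25.0%.

-25.0%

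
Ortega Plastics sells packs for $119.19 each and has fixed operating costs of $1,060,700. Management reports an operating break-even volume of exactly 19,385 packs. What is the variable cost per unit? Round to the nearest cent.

At break-even, FC = Q × (P − VC), so P − VC = $1,060,700 ÷ 19,385 = $54.7176.
Variable cost per unit = $119.19 − $54.7176 = $64.47.

$64.47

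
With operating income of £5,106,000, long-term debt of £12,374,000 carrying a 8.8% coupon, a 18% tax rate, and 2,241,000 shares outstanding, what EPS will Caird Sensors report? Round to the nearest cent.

£1.47

Interest = £1,088,912.00, so EBT = £5,106,000 − £1,088,912.00 = £4,017,088.00.
After tax at 18%: net income = £4,017,088.00 × 0.82 = £3,294,012.16.
Per share: £3,294,012.16 / 2,241,000 shares = £1.47.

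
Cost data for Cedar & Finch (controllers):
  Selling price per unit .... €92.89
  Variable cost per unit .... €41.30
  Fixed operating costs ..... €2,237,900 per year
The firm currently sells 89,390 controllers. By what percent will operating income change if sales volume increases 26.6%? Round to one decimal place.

Total contribution margin = 89,390 × €51.59 = €4,611,630.10.
Subtracting fixed costs: EBIT = €4,611,630.10 − €2,237,900 = €2,373,730.10.
Degree of operating leverage = €4,611,630.10 / €2,373,730.10 = 1.9428.
So EBIT moves 1.9428 × (+26.6%) = +51.7%.

+51.7%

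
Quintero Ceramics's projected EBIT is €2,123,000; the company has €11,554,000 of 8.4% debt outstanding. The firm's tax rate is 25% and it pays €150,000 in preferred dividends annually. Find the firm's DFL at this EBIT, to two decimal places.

2.23

Annual interest charges come to €970,536.00.
Preferred dividends grossed up pre-tax: €150,000 / (1 − 0.25) = €200,000.00.
DFL = EBIT ÷ [EBIT − I − D_p/(1−t)] = €2,123,000 ÷ [€2,123,000 − €970,536.00 − €200,000.00] = €2,123,000 ÷ €952,464.00 = 2.2290.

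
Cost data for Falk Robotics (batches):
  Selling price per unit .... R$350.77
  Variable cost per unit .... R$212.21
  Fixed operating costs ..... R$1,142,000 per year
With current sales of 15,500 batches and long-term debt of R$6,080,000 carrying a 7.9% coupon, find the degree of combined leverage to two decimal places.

Total contribution margin = 15,500 × R$138.56 = R$2,147,680.00.
Subtracting fixed costs: EBIT = R$2,147,680.00 − R$1,142,000 = R$1,005,680.00. Interest = R$480,320.00.
DOL = R$2,147,680.00 ÷ R$1,005,680.00 = 2.1356; DFL = R$1,005,680.00 ÷ R$525,360.00 = 1.9143.
Combined leverage = 2.1356 × 1.9143 = 4.0882.

4.09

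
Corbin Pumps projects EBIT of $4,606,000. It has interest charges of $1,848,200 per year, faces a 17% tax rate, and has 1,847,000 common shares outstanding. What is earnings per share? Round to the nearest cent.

Interest = $1,848,200.00, so EBT = $4,606,000 − $1,848,200.00 = $2,757,800.00.
Net income = $2,757,800.00 × (1 − 0.17) = $2,288,974.00.
EPS = $2,288,974.00 ÷ 1,847,000 = $1.24.

$1.24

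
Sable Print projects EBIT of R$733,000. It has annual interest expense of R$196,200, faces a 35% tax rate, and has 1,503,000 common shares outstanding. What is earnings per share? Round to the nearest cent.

R$0.23

Interest = R$196,200.00, so EBT = R$733,000 − R$196,200.00 = R$536,800.00.
After tax at 35%: net income = R$536,800.00 × 0.65 = R$348,920.00.
EPS = R$348,920.00 ÷ 1,503,000 = R$0.23.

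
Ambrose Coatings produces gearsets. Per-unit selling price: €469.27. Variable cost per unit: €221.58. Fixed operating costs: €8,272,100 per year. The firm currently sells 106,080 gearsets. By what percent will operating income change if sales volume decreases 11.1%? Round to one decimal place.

-16.2%

Total contribution margin = 106,080 × €247.69 = €26,274,955.20.
Operating income = contribution − fixed costs = €26,274,955.20 − €8,272,100 = €18,002,855.20.
Degree of operating leverage = €26,274,955.20 / €18,002,855.20 = 1.4595.
%ΔEBIT = DOL × %ΔSales = 1.4595 × -11.1% = -16.2%.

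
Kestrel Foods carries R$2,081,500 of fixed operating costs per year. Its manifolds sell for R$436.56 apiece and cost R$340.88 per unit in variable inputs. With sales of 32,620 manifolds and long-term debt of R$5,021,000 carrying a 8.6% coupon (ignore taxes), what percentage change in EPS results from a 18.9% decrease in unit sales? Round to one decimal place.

-97.1%

Total contribution margin = 32,620 × R$95.68 = R$3,121,081.60.
Subtracting fixed costs: EBIT = R$3,121,081.60 − R$2,081,500 = R$1,039,581.60.
Interest = R$431,806.00, so EBIT − I = R$607,775.60.
Degree of combined leverage = contribution ÷ (EBIT − I) = R$3,121,081.60 ÷ R$607,775.60 = 5.1353.
EPS therefore changes by 5.1353 × (-18.9%) = -97.1%.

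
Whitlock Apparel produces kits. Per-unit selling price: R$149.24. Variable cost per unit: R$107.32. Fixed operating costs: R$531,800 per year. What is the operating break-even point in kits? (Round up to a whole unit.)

Contribution margin per unit = R$149.24 − R$107.32 = R$41.92.
Break-even volume = fixed costs ÷ CM per unit = R$531,800 ÷ R$41.92 = 12,686.07, so 12,687 kits.

12,687 kits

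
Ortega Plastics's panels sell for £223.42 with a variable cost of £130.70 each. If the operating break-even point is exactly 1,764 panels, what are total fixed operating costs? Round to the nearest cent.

£163,558.08

Each unit contributes £223.42 − £130.70 = £92.72.
Since BE = FC / CM, FC = 1,764 × £92.72 = £163,558.08.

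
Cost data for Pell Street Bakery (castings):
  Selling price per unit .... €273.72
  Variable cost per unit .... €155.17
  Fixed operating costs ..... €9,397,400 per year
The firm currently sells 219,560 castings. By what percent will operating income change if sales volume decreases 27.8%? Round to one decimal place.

-43.5%

Contribution at this volume is 219,560 × €118.55 = €26,028,838.00.
Operating income = contribution − fixed costs = €26,028,838.00 − €9,397,400 = €16,631,438.00.
Degree of operating leverage = €26,028,838.00 / €16,631,438.00 = 1.5650.
So EBIT moves 1.5650 × (-27.8%) = -43.5%.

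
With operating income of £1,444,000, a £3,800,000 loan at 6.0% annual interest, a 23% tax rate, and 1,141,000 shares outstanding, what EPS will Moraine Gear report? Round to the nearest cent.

£0.82

Interest = £228,000.00, so EBT = £1,444,000 − £228,000.00 = £1,216,000.00.
After tax at 23%: net income = £1,216,000.00 × 0.77 = £936,320.00.
EPS = £936,320.00 ÷ 1,141,000 = £0.82.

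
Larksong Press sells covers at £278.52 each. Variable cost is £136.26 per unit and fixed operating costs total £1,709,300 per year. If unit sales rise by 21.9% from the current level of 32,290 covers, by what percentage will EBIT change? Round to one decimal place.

Total contribution margin = 32,290 × £142.26 = £4,593,575.40.
Subtracting fixed costs: EBIT = £4,593,575.40 − £1,709,300 = £2,884,275.40.
DOL = contribution ÷ EBIT = £4,593,575.40 ÷ £2,884,275.40 = 1.5926.
Operating income changes by 1.5926 × +21.9% = +34.9%.

+34.9%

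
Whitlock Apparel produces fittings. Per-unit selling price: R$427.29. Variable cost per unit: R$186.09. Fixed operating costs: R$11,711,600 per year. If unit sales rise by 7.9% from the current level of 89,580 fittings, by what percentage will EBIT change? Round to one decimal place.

+17.3%

Contribution at this volume is 89,580 × R$241.20 = R$21,606,696.00.
Subtracting fixed costs: EBIT = R$21,606,696.00 − R$11,711,600 = R$9,895,096.00.
DOL = contribution ÷ EBIT = R$21,606,696.00 ÷ R$9,895,096.00 = 2.1836.
So EBIT moves 2.1836 × (+7.9%) = +17.3%.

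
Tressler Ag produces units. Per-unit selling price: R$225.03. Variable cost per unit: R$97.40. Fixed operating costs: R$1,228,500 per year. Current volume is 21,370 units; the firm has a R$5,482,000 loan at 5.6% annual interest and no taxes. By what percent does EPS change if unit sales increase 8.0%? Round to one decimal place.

Total contribution margin = 21,370 × R$127.63 = R$2,727,453.10.
Subtracting fixed costs: EBIT = R$2,727,453.10 − R$1,228,500 = R$1,498,953.10.
After interest of R$306,992.00, pre-tax earnings = R$1,191,961.10.
Degree of combined leverage = contribution ÷ (EBIT − I) = R$2,727,453.10 ÷ R$1,191,961.10 = 2.2882.
EPS therefore changes by 2.2882 × (+8.0%) = +18.3%.

+18.3%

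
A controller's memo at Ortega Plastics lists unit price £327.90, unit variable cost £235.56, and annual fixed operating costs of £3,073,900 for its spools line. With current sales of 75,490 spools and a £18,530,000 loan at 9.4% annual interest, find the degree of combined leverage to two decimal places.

3.23

Contribution at this volume is 75,490 × £92.34 = £6,970,746.60.
Subtracting fixed costs: EBIT = £6,970,746.60 − £3,073,900 = £3,896,846.60. Interest = £1,741,820.00, so EBIT − I = £2,155,026.60.
DCL = contribution ÷ (EBIT − I) = £6,970,746.60 ÷ £2,155,026.60 = 3.2346.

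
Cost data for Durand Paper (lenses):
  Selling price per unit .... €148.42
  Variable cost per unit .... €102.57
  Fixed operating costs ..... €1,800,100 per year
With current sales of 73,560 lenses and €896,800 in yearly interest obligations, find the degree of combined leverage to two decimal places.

At 73,560 units, contribution = 73,560 × €45.85 = €3,372,726.00.
EBIT = €3,372,726.00 − €1,800,100 = €1,572,626.00. Interest = €896,800.00.
DOL = €3,372,726.00 ÷ €1,572,626.00 = 2.1446; DFL = €1,572,626.00 ÷ €675,826.00 = 2.3270.
Combined leverage = 2.1446 × 2.3270 = 4.9905.

4.99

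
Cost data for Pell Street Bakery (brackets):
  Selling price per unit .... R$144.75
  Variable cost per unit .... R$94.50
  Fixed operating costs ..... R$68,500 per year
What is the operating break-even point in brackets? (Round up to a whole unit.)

Each unit contributes R$144.75 − R$94.50 = R$50.25.
Units to break even: R$68,500 ÷ R$50.25 = 1,363.18, rounded up to 1,364.

1,364 brackets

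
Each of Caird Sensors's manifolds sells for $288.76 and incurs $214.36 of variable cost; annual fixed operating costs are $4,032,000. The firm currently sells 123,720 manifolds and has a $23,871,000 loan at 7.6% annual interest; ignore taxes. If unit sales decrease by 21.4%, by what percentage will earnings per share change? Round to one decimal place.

-58.7%

Total contribution margin = 123,720 × $74.40 = $9,204,768.00.
Operating income = contribution − fixed costs = $9,204,768.00 − $4,032,000 = $5,172,768.00.
After interest of $1,814,196.00, pre-tax earnings = $3,358,572.00.
Degree of combined leverage = contribution ÷ (EBIT − I) = $9,204,768.00 ÷ $3,358,572.00 = 2.7407.
%ΔEPS = DCL × %ΔSales = 2.7407 × -21.4% = -58.7%.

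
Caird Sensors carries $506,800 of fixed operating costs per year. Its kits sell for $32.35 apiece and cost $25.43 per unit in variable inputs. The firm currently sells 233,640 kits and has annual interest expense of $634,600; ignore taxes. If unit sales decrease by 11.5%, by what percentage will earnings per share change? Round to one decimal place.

Total contribution margin = 233,640 × $6.92 = $1,616,788.80.
EBIT = $1,616,788.80 − $506,800 = $1,109,988.80.
Interest = $634,600.00, so EBIT − I = $475,388.80.
DCL = total CM / (EBIT − I) = $1,616,788.80 / $475,388.80 = 3.4010.
EPS therefore changes by 3.4010 × (-11.5%) = -39.1%.

-39.1%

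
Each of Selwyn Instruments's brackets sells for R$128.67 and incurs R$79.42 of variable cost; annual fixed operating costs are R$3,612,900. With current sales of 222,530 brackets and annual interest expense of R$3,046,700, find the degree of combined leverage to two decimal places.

2.55

Total contribution margin = 222,530 × R$49.25 = R$10,959,602.50.
Subtracting fixed costs: EBIT = R$10,959,602.50 − R$3,612,900 = R$7,346,702.50. Interest = R$3,046,700.00.
DOL = R$10,959,602.50 ÷ R$7,346,702.50 = 1.4918; DFL = R$7,346,702.50 ÷ R$4,300,002.50 = 1.7085.
DCL = DOL × DFL = 1.4918 × 1.7085 = 2.5487.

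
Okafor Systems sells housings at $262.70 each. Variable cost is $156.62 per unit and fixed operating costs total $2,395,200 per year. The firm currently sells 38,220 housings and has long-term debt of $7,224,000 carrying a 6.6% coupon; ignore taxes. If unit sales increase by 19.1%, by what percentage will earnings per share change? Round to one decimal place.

At 38,220 units, contribution = 38,220 × $106.08 = $4,054,377.60.
EBIT = $4,054,377.60 − $2,395,200 = $1,659,177.60.
After interest of $476,784.00, pre-tax earnings = $1,182,393.60.
DCL = total CM / (EBIT − I) = $4,054,377.60 / $1,182,393.60 = 3.4290.
%ΔEPS = DCL × %ΔSales = 3.4290 × +19.1% = +65.5%.

+65.5%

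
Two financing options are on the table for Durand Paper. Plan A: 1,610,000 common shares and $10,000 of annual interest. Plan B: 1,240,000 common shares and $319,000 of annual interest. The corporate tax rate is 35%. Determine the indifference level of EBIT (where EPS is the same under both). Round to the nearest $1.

Set EPS_A = EPS_B: (EBIT − $10,000)(1 − 0.35) ÷ 1,610,000 = (EBIT − $319,000)(1 − 0.35) ÷ 1,240,000.
Cancelling (1 − t) and cross-multiplying: 1,240,000·(EBIT − 10,000) = 1,610,000·(EBIT − 319,000).
Solving, EBIT = (319,000·1,610,000 − 10,000·1,240,000) / (1,610,000 − 1,240,000) = 501,190,000,000 / 370,000 = 1,354,567.57.

$1,354,568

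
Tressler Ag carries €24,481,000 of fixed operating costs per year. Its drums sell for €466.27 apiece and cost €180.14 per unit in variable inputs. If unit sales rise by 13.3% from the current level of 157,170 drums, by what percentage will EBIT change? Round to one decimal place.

+29.2%

At 157,170 units, contribution = 157,170 × €286.13 = €44,971,052.10.
Subtracting fixed costs: EBIT = €44,971,052.10 − €24,481,000 = €20,490,052.10.
So DOL = total CM / EBIT = €44,971,052.10 / €20,490,052.10 = 2.1948.
%ΔEBIT = DOL × %ΔSales = 2.1948 × +13.3% = +29.2%.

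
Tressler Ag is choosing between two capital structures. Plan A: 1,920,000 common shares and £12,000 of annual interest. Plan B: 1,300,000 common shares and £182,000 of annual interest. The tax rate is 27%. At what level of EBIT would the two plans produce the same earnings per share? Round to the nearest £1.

At indifference, (EBIT − 12,000)(1 − t)/1,920,000 = (EBIT − 182,000)(1 − t)/1,300,000.
Cancelling (1 − t) and cross-multiplying: 1,300,000·(EBIT − 12,000) = 1,920,000·(EBIT − 182,000).
Solving, EBIT = (182,000·1,920,000 − 12,000·1,300,000) / (1,920,000 − 1,300,000) = 333,840,000,000 / 620,000 = 538,451.61.

£538,452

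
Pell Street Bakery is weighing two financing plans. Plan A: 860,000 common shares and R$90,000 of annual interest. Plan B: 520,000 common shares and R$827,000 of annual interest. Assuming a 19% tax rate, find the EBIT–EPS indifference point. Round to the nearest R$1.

At indifference, (EBIT − 90,000)(1 − t)/860,000 = (EBIT − 827,000)(1 − t)/520,000.
Cancelling (1 − t) and cross-multiplying: 520,000·(EBIT − 90,000) = 860,000·(EBIT − 827,000).
EBIT × (860,000 − 520,000) = 827,000 × 860,000 − 90,000 × 520,000 = 664,420,000,000, so EBIT = 664,420,000,000 ÷ 340,000 = 1,954,176.47.

R$1,954,176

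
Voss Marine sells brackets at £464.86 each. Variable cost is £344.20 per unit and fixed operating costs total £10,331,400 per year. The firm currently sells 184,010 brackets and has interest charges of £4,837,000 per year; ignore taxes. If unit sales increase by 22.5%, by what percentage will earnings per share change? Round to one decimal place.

Total contribution margin = 184,010 × £120.66 = £22,202,646.60.
Subtracting fixed costs: EBIT = £22,202,646.60 − £10,331,400 = £11,871,246.60.
After interest of £4,837,000.00, pre-tax earnings = £7,034,246.60.
DCL = total CM / (EBIT − I) = £22,202,646.60 / £7,034,246.60 = 3.1564.
EPS therefore changes by 3.1564 × (+22.5%) = +71.0%.

+71.0%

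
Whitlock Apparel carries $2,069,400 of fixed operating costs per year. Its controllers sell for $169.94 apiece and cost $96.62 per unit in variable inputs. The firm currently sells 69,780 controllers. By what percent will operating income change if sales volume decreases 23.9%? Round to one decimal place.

Contribution at this volume is 69,780 × $73.32 = $5,116,269.60.
EBIT = $5,116,269.60 − $2,069,400 = $3,046,869.60.
Degree of operating leverage = $5,116,269.60 / $3,046,869.60 = 1.6792.
Operating income changes by 1.6792 × -23.9% = -40.1%.

-40.1%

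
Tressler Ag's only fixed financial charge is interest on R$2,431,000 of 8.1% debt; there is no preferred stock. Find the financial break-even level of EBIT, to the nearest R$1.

R$196,911

Annual interest = 8.1% × R$2,431,000 = R$196,911.00.
With no preferred dividends, EPS = 0 when EBIT exactly covers interest, so the financial break-even EBIT is R$196,911.00.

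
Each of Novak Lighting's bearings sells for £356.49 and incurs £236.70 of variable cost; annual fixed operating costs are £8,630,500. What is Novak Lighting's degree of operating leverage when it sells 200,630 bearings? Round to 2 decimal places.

1.56

Total contribution margin = 200,630 × £119.79 = £24,033,467.70.
Operating income = contribution − fixed costs = £24,033,467.70 − £8,630,500 = £15,402,967.70.
Degree of operating leverage = £24,033,467.70 / £15,402,967.70 = 1.5603.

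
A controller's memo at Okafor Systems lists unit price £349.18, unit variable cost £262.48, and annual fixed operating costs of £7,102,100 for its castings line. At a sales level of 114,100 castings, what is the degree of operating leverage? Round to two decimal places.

Contribution at this volume is 114,100 × £86.70 = £9,892,470.00.
EBIT = £9,892,470.00 − £7,102,100 = £2,790,370.00.
Degree of operating leverage = £9,892,470.00 / £2,790,370.00 = 3.5452.

3.55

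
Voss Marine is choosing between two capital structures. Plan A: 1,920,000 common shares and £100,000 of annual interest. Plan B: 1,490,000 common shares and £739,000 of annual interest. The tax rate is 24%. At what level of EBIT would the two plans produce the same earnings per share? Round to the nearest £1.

£2,953,209

Set EPS_A = EPS_B: (EBIT − £100,000)(1 − 0.24) ÷ 1,920,000 = (EBIT − £739,000)(1 − 0.24) ÷ 1,490,000.
The (1 − t) factor cancels: (EBIT − 100,000) × 1,490,000 = (EBIT − 739,000) × 1,920,000.
EBIT × (1,920,000 − 1,490,000) = 739,000 × 1,920,000 − 100,000 × 1,490,000 = 1,269,880,000,000, so EBIT = 1,269,880,000,000 ÷ 430,000 = 2,953,209.30.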